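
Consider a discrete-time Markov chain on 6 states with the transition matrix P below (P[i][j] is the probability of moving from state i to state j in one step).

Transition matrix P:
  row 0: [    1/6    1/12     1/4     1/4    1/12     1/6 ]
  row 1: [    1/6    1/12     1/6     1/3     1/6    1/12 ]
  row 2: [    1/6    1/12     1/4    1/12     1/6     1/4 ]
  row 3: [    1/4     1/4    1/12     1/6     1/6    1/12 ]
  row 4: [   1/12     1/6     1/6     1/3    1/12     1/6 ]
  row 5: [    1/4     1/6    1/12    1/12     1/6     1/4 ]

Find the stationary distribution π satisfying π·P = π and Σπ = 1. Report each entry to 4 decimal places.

Balance equations π_j = Σ_i π_i·P[i][j]:
  π_0 = 1/6·π_0 + 1/6·π_1 + 1/6·π_2 + 1/4·π_3 + 1/12·π_4 + 1/4·π_5
  π_1 = 1/12·π_0 + 1/12·π_1 + 1/12·π_2 + 1/4·π_3 + 1/6·π_4 + 1/6·π_5
  π_2 = 1/4·π_0 + 1/6·π_1 + 1/4·π_2 + 1/12·π_3 + 1/6·π_4 + 1/12·π_5
  π_3 = 1/4·π_0 + 1/3·π_1 + 1/12·π_2 + 1/6·π_3 + 1/3·π_4 + 1/12·π_5
  π_4 = 1/12·π_0 + 1/6·π_1 + 1/6·π_2 + 1/6·π_3 + 1/12·π_4 + 1/6·π_5
  normalize: π_0 + π_1 + π_2 + π_3 + π_4 + π_5 = 1
Solving the linear system gives exactly π = [44095/237542, 33815/237542, 19635/118771, 23938/118771, 33153/237542, 39333/237542].

π = [0.1856, 0.1424, 0.1653, 0.2015, 0.1396, 0.1656]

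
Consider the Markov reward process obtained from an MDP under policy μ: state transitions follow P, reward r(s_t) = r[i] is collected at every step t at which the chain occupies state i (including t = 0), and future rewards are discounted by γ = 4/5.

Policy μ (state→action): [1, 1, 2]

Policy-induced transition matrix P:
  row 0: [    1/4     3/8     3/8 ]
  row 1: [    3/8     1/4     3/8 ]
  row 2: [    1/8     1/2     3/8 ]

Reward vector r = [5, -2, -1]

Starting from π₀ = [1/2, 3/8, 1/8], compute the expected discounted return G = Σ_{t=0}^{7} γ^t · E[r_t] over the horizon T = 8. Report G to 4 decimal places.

t=0: π = [0.5000, 0.3750, 0.1250], E[r] = 1.6250, γ^t·E[r] = 1.625000, running G = 1.625000
t=1: π = [0.2813, 0.3438, 0.3750], E[r] = 0.3438, γ^t·E[r] = 0.275000, running G = 1.900000
t=2: π = [0.2461, 0.3789, 0.3750], E[r] = 0.0977, γ^t·E[r] = 0.062500, running G = 1.962500
t=3: π = [0.2505, 0.3745, 0.3750], E[r] = 0.1284, γ^t·E[r] = 0.065750, running G = 2.028250
t=4: π = [0.2499, 0.3751, 0.3750], E[r] = 0.1246, γ^t·E[r] = 0.051025, running G = 2.079275
t=5: π = [0.2500, 0.3750, 0.3750], E[r] = 0.1251, γ^t·E[r] = 0.040978, running G = 2.120253
t=6: π = [0.2500, 0.3750, 0.3750], E[r] = 0.1250, γ^t·E[r] = 0.032766, running G = 2.153019
t=7: π = [0.2500, 0.3750, 0.3750], E[r] = 0.1250, γ^t·E[r] = 0.026215, running G = 2.179233

G = 2.1792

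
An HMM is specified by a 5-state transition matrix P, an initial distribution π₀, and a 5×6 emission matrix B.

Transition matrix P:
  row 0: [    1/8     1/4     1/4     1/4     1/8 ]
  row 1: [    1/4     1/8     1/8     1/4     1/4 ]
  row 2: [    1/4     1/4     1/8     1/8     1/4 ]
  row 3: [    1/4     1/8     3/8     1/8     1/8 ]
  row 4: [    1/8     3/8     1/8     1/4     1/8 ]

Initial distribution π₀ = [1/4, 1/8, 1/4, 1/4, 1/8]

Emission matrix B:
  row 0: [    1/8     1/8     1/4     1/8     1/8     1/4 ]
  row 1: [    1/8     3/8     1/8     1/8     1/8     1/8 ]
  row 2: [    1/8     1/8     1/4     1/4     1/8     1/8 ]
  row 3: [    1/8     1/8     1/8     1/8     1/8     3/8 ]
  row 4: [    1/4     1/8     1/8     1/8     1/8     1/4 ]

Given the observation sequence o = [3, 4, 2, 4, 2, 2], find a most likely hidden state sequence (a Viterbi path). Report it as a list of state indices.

path = [2, 1, 0, 3, 2, 0]

t=0: δ = [3.125e-02, 1.562e-02, 6.250e-02, 3.125e-02, 1.562e-02]  (obs o_0=3)
t=1: δ = [1.953e-03, 1.953e-03, 1.465e-03, 9.766e-04, 1.953e-03]  ψ = [2, 2, 3, 0, 2]  (obs o_1=4)
t=2: δ = [1.221e-04, 9.155e-05, 1.221e-04, 6.104e-05, 6.104e-05]  ψ = [1, 4, 0, 0, 1]  (obs o_2=2)
t=3: δ = [3.815e-06, 3.815e-06, 3.815e-06, 3.815e-06, 3.815e-06]  ψ = [2, 0, 0, 0, 2]  (obs o_3=4)
t=4: δ = [2.384e-07, 1.788e-07, 3.576e-07, 1.192e-07, 1.192e-07]  ψ = [1, 4, 3, 0, 1]  (obs o_4=2)
t=5: δ = [2.235e-08, 1.118e-08, 1.490e-08, 7.451e-09, 1.118e-08]  ψ = [2, 2, 0, 0, 2]  (obs o_5=2)
backtrack: best end state = 0; path = [2, 1, 0, 3, 2, 0]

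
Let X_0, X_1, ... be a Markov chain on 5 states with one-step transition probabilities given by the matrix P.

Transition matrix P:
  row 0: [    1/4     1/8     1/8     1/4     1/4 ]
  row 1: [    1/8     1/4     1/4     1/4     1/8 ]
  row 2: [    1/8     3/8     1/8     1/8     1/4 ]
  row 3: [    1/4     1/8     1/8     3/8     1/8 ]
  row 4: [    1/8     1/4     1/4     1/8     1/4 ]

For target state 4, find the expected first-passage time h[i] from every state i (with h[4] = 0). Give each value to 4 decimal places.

h = [5.1604, 5.9113, 5.2560, 5.8976, 0.0000]

First-step conditioning: h[4] = 0; for i ≠ 4, h[i] = 1 + Σ_k P[i][k]·h[k].
  h[0] = 1 + 1/4·h[0] + 1/8·h[1] + 1/8·h[2] + 1/4·h[3]
  h[1] = 1 + 1/8·h[0] + 1/4·h[1] + 1/4·h[2] + 1/4·h[3]
  h[2] = 1 + 1/8·h[0] + 3/8·h[1] + 1/8·h[2] + 1/8·h[3]
  h[3] = 1 + 1/4·h[0] + 1/8·h[1] + 1/8·h[2] + 3/8·h[3]
Solving the 4×4 linear system over states ≠ 4 gives exactly h = [1512/293, 1732/293, 1540/293, 1728/293, 0] (h[4] = 0 is the target).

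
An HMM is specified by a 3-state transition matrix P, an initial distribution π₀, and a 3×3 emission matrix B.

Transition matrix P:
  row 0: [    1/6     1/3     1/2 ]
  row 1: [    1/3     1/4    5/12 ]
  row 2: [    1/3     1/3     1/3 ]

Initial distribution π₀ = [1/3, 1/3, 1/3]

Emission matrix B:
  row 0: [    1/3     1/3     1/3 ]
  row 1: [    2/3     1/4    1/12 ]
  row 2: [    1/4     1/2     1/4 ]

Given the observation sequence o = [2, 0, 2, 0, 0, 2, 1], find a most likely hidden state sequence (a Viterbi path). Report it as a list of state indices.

t=0: δ = [1.111e-01, 2.778e-02, 8.333e-02]  (obs o_0=2)
t=1: δ = [9.259e-03, 2.469e-02, 1.389e-02]  ψ = [2, 0, 0]  (obs o_1=0)
t=2: δ = [2.743e-03, 5.144e-04, 2.572e-03]  ψ = [1, 1, 1]  (obs o_2=2)
t=3: δ = [2.858e-04, 6.097e-04, 3.429e-04]  ψ = [2, 0, 0]  (obs o_3=0)
t=4: δ = [6.774e-05, 1.016e-04, 6.351e-05]  ψ = [1, 1, 1]  (obs o_4=0)
t=5: δ = [1.129e-05, 2.117e-06, 1.058e-05]  ψ = [1, 1, 1]  (obs o_5=2)
t=6: δ = [1.176e-06, 9.408e-07, 2.823e-06]  ψ = [2, 0, 0]  (obs o_6=1)
backtrack: best end state = 2; path = [0, 1, 0, 1, 1, 0, 2]

path = [0, 1, 0, 1, 1, 0, 2]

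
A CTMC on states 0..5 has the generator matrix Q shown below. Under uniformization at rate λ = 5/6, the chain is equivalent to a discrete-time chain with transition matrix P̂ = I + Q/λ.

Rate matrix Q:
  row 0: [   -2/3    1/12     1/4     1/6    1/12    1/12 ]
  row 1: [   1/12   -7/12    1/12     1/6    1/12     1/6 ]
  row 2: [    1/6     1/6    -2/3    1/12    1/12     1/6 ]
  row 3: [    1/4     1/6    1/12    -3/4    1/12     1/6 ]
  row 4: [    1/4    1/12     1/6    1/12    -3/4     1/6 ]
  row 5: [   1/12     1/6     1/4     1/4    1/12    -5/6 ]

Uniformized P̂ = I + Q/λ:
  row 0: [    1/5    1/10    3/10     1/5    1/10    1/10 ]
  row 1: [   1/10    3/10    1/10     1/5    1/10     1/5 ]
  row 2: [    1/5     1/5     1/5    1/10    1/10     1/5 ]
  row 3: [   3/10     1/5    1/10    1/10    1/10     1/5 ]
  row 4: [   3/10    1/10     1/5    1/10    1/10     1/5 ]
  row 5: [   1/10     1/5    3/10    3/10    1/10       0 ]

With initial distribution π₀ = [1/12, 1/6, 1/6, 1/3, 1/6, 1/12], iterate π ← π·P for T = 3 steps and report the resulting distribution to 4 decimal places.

t=0: π = [0.0833, 0.1667, 0.1667, 0.3333, 0.1667, 0.0833]
t=1: π = [0.2250, 0.1917, 0.1667, 0.1417, 0.1000, 0.1750]
t=2: π = [0.1875, 0.1867, 0.2067, 0.1767, 0.1000, 0.1425]
t=3: π = [0.1948, 0.1899, 0.1967, 0.1659, 0.1000, 0.1528]

π = [0.1948, 0.1899, 0.1967, 0.1659, 0.1000, 0.1528]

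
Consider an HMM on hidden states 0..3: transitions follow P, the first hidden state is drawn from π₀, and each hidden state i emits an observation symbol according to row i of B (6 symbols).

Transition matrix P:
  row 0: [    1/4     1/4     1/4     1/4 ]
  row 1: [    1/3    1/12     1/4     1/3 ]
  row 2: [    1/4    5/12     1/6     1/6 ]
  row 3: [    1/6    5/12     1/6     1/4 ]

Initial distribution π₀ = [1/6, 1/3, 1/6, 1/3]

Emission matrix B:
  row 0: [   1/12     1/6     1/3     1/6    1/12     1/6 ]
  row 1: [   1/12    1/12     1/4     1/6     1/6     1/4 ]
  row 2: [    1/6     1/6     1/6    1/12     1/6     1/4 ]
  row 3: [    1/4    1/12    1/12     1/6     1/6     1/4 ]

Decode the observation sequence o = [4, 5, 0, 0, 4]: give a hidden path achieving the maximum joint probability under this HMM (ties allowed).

t=0: δ = [1.389e-02, 5.556e-02, 2.778e-02, 5.556e-02]  (obs o_0=4)
t=1: δ = [3.086e-03, 5.787e-03, 3.472e-03, 4.630e-03]  ψ = [1, 3, 1, 1]  (obs o_1=5)
t=2: δ = [1.608e-04, 1.608e-04, 2.411e-04, 4.823e-04]  ψ = [1, 3, 1, 1]  (obs o_2=0)
t=3: δ = [6.698e-06, 1.674e-05, 1.340e-05, 3.014e-05]  ψ = [3, 3, 3, 3]  (obs o_3=0)
t=4: δ = [4.651e-07, 2.093e-06, 8.372e-07, 1.256e-06]  ψ = [1, 3, 3, 3]  (obs o_4=4)
backtrack: best end state = 1; path = [3, 1, 3, 3, 1]

path = [3, 1, 3, 3, 1]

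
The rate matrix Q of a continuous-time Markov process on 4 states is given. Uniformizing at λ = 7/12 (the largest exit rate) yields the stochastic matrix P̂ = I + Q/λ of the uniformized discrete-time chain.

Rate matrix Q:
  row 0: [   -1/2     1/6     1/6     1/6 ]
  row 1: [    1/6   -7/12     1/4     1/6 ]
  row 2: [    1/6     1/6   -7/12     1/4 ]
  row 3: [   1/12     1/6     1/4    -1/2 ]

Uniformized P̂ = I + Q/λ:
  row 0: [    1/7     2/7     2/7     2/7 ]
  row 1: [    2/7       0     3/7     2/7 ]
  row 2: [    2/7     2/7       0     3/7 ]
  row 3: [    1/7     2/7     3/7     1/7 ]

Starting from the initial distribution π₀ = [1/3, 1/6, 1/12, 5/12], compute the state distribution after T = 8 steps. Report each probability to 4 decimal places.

π = [0.2144, 0.2222, 0.2785, 0.2849]

t=0: π = [0.3333, 0.1667, 0.0833, 0.4167]
t=1: π = [0.1786, 0.2381, 0.3452, 0.2381]
t=2: π = [0.2262, 0.2177, 0.2551, 0.3010]
t=3: π = [0.2104, 0.2235, 0.2869, 0.2792]
t=4: π = [0.2158, 0.2219, 0.2755, 0.2868]
t=5: π = [0.2139, 0.2223, 0.2797, 0.2841]
t=6: π = [0.2146, 0.2222, 0.2782, 0.2851]
t=7: π = [0.2143, 0.2222, 0.2787, 0.2847]
t=8: π = [0.2144, 0.2222, 0.2785, 0.2849]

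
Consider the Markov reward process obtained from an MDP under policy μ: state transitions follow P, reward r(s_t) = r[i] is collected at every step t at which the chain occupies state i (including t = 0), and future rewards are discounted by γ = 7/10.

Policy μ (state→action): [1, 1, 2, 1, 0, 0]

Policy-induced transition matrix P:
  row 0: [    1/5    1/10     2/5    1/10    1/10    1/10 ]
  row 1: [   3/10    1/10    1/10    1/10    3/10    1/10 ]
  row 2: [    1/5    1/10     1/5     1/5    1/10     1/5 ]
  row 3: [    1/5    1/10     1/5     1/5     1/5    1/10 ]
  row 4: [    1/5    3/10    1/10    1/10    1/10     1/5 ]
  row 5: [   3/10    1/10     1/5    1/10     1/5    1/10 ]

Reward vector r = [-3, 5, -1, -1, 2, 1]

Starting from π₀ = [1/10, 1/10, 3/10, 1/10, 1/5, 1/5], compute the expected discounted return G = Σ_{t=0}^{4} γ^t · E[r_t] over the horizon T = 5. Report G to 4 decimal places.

G = 0.5598

t=0: π = [0.1000, 0.1000, 0.3000, 0.1000, 0.2000, 0.2000], E[r] = 0.4000, γ^t·E[r] = 0.400000, running G = 0.400000
t=1: π = [0.2300, 0.1400, 0.1900, 0.1400, 0.1500, 0.1500], E[r] = 0.1300, γ^t·E[r] = 0.091000, running G = 0.491000
t=2: π = [0.2290, 0.1300, 0.2170, 0.1330, 0.1570, 0.1340], E[r] = 0.0610, γ^t·E[r] = 0.029890, running G = 0.520890
t=3: π = [0.2264, 0.1314, 0.2171, 0.1350, 0.1527, 0.1374], E[r] = 0.0685, γ^t·E[r] = 0.023496, running G = 0.544386
t=4: π = [0.2269, 0.1305, 0.2169, 0.1352, 0.1535, 0.1370], E[r] = 0.0640, γ^t·E[r] = 0.015366, running G = 0.559752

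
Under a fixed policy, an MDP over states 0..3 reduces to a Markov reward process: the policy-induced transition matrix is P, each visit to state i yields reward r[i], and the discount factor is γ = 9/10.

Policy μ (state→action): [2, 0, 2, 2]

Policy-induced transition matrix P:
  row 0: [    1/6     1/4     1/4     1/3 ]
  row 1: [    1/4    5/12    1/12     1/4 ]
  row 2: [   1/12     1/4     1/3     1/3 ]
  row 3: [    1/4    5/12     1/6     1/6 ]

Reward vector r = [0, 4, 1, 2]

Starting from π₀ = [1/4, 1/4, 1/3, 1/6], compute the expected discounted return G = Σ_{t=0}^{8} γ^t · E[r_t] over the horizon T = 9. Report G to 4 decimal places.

G = 12.4634

t=0: π = [0.2500, 0.2500, 0.3333, 0.1667], E[r] = 1.6667, γ^t·E[r] = 1.666667, running G = 1.666667
t=1: π = [0.1736, 0.3194, 0.2222, 0.2847], E[r] = 2.0694, γ^t·E[r] = 1.862500, running G = 3.529167
t=2: π = [0.1985, 0.3507, 0.1916, 0.2593], E[r] = 2.1128, γ^t·E[r] = 1.711406, running G = 5.240573
t=3: π = [0.2015, 0.3517, 0.1859, 0.2609], E[r] = 2.1143, γ^t·E[r] = 1.541355, running G = 6.781928
t=4: π = [0.2022, 0.3521, 0.1851, 0.2605], E[r] = 2.1146, γ^t·E[r] = 1.387391, running G = 8.169320
t=5: π = [0.2023, 0.3521, 0.1850, 0.2606], E[r] = 2.1146, γ^t·E[r] = 1.248648, running G = 9.417967
t=6: π = [0.2023, 0.3521, 0.1850, 0.2606], E[r] = 2.1146, γ^t·E[r] = 1.123784, running G = 10.541751
t=7: π = [0.2023, 0.3521, 0.1850, 0.2606], E[r] = 2.1146, γ^t·E[r] = 1.011405, running G = 11.553156
t=8: π = [0.2023, 0.3521, 0.1850, 0.2606], E[r] = 2.1146, γ^t·E[r] = 0.910265, running G = 12.463420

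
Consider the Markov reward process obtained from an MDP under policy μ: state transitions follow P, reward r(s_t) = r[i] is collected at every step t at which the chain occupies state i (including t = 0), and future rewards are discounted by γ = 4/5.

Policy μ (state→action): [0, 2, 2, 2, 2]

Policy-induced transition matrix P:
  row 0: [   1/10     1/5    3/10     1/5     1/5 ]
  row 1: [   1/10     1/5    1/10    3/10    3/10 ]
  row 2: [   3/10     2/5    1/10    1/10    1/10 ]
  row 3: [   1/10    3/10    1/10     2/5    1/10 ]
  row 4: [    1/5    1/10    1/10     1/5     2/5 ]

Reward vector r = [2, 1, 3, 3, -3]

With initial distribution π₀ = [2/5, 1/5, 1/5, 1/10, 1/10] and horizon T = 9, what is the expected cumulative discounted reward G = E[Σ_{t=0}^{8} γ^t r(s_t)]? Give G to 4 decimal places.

G = 5.0495

t=0: π = [0.4000, 0.2000, 0.2000, 0.1000, 0.1000], E[r] = 1.6000, γ^t·E[r] = 1.600000, running G = 1.600000
t=1: π = [0.1500, 0.2400, 0.1800, 0.2200, 0.2100], E[r] = 1.1100, γ^t·E[r] = 0.888000, running G = 2.488000
t=2: π = [0.1570, 0.2370, 0.1300, 0.2500, 0.2260], E[r] = 1.0130, γ^t·E[r] = 0.648320, running G = 3.136320
t=3: π = [0.1486, 0.2284, 0.1314, 0.2607, 0.2309], E[r] = 1.0092, γ^t·E[r] = 0.516710, running G = 3.653030
t=4: π = [0.1494, 0.2293, 0.1297, 0.2618, 0.2298], E[r] = 1.0133, γ^t·E[r] = 0.415027, running G = 4.068058
t=5: π = [0.1489, 0.2291, 0.1299, 0.2623, 0.2297], E[r] = 1.0144, γ^t·E[r] = 0.332395, running G = 4.400453
t=6: π = [0.1489, 0.2292, 0.1298, 0.2624, 0.2296], E[r] = 1.0147, γ^t·E[r] = 0.266007, running G = 4.666459
t=7: π = [0.1489, 0.2292, 0.1298, 0.2624, 0.2296], E[r] = 1.0148, γ^t·E[r] = 0.212821, running G = 4.879281
t=8: π = [0.1489, 0.2292, 0.1298, 0.2624, 0.2296], E[r] = 1.0148, γ^t·E[r] = 0.170261, running G = 5.049541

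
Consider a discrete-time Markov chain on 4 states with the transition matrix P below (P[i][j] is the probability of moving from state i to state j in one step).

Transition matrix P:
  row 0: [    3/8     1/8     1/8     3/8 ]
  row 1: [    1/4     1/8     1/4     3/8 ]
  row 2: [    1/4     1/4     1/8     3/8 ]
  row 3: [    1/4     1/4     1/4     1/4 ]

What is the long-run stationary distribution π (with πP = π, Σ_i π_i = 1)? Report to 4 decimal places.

π = [0.2857, 0.1905, 0.1905, 0.3333]

Balance equations π_j = Σ_i π_i·P[i][j]:
  π_0 = 3/8·π_0 + 1/4·π_1 + 1/4·π_2 + 1/4·π_3
  π_1 = 1/8·π_0 + 1/8·π_1 + 1/4·π_2 + 1/4·π_3
  π_2 = 1/8·π_0 + 1/4·π_1 + 1/8·π_2 + 1/4·π_3
  normalize: π_0 + π_1 + π_2 + π_3 = 1
Solving the linear system gives exactly π = [2/7, 4/21, 4/21, 1/3].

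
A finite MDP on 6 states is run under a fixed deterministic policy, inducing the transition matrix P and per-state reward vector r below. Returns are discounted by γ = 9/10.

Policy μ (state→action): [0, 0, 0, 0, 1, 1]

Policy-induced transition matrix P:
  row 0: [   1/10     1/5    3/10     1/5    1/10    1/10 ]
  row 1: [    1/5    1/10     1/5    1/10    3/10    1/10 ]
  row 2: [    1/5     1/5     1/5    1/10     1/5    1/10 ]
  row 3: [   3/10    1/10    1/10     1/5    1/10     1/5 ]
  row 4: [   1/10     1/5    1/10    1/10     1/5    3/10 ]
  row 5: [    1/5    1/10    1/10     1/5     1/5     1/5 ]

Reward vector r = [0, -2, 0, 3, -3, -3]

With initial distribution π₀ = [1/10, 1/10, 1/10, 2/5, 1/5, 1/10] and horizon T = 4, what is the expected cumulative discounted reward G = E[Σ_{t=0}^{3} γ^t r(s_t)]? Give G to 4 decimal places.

t=0: π = [0.1000, 0.1000, 0.1000, 0.4000, 0.2000, 0.1000], E[r] = 0.1000, γ^t·E[r] = 0.100000, running G = 0.100000
t=1: π = [0.2100, 0.1400, 0.1400, 0.1600, 0.1600, 0.1900], E[r] = -0.8500, γ^t·E[r] = -0.765000, running G = -0.665000
t=2: π = [0.1790, 0.1510, 0.1700, 0.1560, 0.1770, 0.1670], E[r] = -0.8660, γ^t·E[r] = -0.701460, running G = -1.366460
t=3: π = [0.1800, 0.1526, 0.1679, 0.1502, 0.1816, 0.1677], E[r] = -0.9025, γ^t·E[r] = -0.657923, running G = -2.024383

G = -2.0244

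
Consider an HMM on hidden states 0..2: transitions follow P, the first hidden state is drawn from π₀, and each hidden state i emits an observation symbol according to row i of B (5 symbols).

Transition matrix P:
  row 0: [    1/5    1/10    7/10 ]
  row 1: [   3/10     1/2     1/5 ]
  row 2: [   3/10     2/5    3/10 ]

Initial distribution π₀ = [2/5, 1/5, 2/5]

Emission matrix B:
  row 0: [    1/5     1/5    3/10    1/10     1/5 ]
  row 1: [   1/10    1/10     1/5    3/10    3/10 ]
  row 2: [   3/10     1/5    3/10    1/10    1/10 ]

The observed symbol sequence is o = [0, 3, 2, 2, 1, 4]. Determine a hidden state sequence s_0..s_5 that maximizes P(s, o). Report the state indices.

path = [2, 1, 1, 0, 2, 1]

t=0: δ = [8.000e-02, 2.000e-02, 1.200e-01]  (obs o_0=0)
t=1: δ = [3.600e-03, 1.440e-02, 5.600e-03]  ψ = [2, 2, 0]  (obs o_1=3)
t=2: δ = [1.296e-03, 1.440e-03, 8.640e-04]  ψ = [1, 1, 1]  (obs o_2=2)
t=3: δ = [1.296e-04, 1.440e-04, 2.722e-04]  ψ = [1, 1, 0]  (obs o_3=2)
t=4: δ = [1.633e-05, 1.089e-05, 1.814e-05]  ψ = [2, 2, 0]  (obs o_4=1)
t=5: δ = [1.089e-06, 2.177e-06, 1.143e-06]  ψ = [2, 2, 0]  (obs o_5=4)
backtrack: best end state = 1; path = [2, 1, 1, 0, 2, 1]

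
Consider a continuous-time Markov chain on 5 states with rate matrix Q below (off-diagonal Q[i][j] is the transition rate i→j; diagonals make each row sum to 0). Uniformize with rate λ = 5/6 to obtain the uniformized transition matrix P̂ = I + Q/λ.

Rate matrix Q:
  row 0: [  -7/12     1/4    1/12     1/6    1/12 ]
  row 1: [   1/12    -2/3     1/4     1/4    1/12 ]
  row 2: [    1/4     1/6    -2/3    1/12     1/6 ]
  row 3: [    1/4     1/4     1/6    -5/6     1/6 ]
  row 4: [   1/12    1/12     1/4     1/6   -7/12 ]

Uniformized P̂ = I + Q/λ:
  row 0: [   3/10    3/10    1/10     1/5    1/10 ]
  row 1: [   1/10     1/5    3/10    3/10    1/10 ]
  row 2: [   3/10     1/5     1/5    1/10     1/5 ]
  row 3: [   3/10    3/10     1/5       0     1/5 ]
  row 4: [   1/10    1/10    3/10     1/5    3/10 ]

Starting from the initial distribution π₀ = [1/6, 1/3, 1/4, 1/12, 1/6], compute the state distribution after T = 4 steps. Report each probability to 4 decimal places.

t=0: π = [0.1667, 0.3333, 0.2500, 0.0833, 0.1667]
t=1: π = [0.2000, 0.2083, 0.2333, 0.1917, 0.1667]
t=2: π = [0.2250, 0.2225, 0.2175, 0.1592, 0.1758]
t=3: π = [0.2203, 0.2208, 0.2173, 0.1687, 0.1728]
t=4: π = [0.2213, 0.2216, 0.2173, 0.1666, 0.1732]

π = [0.2213, 0.2216, 0.2173, 0.1666, 0.1732]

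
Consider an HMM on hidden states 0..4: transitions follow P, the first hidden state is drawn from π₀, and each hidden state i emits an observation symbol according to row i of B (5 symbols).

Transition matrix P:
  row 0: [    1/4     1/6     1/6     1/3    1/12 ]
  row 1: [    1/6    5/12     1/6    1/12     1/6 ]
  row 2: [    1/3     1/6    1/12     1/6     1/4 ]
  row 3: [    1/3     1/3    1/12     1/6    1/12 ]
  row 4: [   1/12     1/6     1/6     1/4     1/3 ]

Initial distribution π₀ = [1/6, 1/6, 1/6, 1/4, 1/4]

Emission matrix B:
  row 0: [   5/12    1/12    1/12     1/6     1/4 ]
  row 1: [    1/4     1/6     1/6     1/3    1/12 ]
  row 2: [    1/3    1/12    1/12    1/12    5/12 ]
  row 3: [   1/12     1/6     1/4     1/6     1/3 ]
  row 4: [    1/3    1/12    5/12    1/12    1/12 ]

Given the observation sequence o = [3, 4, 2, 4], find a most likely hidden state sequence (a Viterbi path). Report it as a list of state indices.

path = [1, 2, 4, 3]

t=0: δ = [2.778e-02, 5.556e-02, 1.389e-02, 4.167e-02, 2.083e-02]  (obs o_0=3)
t=1: δ = [3.472e-03, 1.929e-03, 3.858e-03, 3.086e-03, 7.716e-04]  ψ = [3, 1, 1, 0, 1]  (obs o_1=4)
t=2: δ = [1.072e-04, 1.715e-04, 4.823e-05, 2.894e-04, 4.019e-04]  ψ = [2, 3, 0, 0, 2]  (obs o_2=2)
t=3: δ = [2.411e-05, 8.038e-06, 2.791e-05, 3.349e-05, 1.116e-05]  ψ = [3, 3, 4, 4, 4]  (obs o_3=4)
backtrack: best end state = 3; path = [1, 2, 4, 3]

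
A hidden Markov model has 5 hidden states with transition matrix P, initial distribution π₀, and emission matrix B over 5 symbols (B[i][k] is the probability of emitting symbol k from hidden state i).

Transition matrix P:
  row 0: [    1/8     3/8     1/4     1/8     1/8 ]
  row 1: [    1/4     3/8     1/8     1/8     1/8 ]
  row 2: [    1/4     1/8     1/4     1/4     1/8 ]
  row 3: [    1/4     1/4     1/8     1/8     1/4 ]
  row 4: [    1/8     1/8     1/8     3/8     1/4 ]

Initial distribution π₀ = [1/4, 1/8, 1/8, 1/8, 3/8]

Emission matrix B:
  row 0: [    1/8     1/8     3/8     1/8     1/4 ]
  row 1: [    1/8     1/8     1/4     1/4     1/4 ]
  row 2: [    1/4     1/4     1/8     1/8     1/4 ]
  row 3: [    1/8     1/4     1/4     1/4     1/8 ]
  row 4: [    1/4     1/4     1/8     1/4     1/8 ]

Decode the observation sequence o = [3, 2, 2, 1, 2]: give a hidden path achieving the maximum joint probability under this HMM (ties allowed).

t=0: δ = [3.125e-02, 3.125e-02, 1.562e-02, 3.125e-02, 9.375e-02]  (obs o_0=3)
t=1: δ = [4.395e-03, 2.930e-03, 1.465e-03, 8.789e-03, 2.930e-03]  ψ = [4, 0, 4, 4, 4]  (obs o_1=2)
t=2: δ = [8.240e-04, 5.493e-04, 1.373e-04, 2.747e-04, 2.747e-04]  ψ = [3, 3, 0, 3, 3]  (obs o_2=2)
t=3: δ = [1.717e-05, 3.862e-05, 5.150e-05, 2.575e-05, 2.575e-05]  ψ = [1, 0, 0, 0, 0]  (obs o_3=1)
t=4: δ = [4.828e-06, 3.621e-06, 1.609e-06, 3.219e-06, 8.047e-07]  ψ = [2, 1, 2, 2, 2]  (obs o_4=2)
backtrack: best end state = 0; path = [4, 3, 0, 2, 0]

path = [4, 3, 0, 2, 0]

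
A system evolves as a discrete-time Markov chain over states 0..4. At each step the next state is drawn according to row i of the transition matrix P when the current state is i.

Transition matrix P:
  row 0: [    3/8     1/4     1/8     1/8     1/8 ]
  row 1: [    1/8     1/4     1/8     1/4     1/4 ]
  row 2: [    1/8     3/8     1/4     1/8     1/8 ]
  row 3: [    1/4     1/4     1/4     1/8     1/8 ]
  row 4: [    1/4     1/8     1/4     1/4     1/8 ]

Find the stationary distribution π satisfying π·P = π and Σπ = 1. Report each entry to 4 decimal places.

Balance equations π_j = Σ_i π_i·P[i][j]:
  π_0 = 3/8·π_0 + 1/8·π_1 + 1/8·π_2 + 1/4·π_3 + 1/4·π_4
  π_1 = 1/4·π_0 + 1/4·π_1 + 3/8·π_2 + 1/4·π_3 + 1/8·π_4
  π_2 = 1/8·π_0 + 1/8·π_1 + 1/4·π_2 + 1/4·π_3 + 1/4·π_4
  π_3 = 1/8·π_0 + 1/4·π_1 + 1/8·π_2 + 1/8·π_3 + 1/4·π_4
  normalize: π_0 + π_1 + π_2 + π_3 + π_4 = 1
Solving the linear system gives exactly π = [805/3623, 921/3623, 690/3623, 639/3623, 568/3623].

π = [0.2222, 0.2542, 0.1904, 0.1764, 0.1568]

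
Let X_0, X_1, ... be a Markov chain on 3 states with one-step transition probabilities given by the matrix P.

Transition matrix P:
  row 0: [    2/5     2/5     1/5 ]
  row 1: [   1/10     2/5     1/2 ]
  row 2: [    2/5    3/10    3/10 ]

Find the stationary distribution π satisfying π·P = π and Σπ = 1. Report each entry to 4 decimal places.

π = [0.2903, 0.3656, 0.3441]

Balance equations π_j = Σ_i π_i·P[i][j]:
  π_0 = 2/5·π_0 + 1/10·π_1 + 2/5·π_2
  π_1 = 2/5·π_0 + 2/5·π_1 + 3/10·π_2
  normalize: π_0 + π_1 + π_2 = 1
Solving the linear system gives exactly π = [9/31, 34/93, 32/93].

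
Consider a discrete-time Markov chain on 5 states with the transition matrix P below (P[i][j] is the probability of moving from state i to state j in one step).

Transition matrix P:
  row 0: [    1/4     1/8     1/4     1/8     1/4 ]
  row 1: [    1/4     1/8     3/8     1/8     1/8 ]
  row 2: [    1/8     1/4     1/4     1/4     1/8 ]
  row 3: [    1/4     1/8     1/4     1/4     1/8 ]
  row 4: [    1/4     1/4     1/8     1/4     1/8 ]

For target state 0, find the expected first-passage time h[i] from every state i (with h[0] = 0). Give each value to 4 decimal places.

h = [0.0000, 4.6598, 5.1695, 4.5870, 4.5233]

First-step conditioning: h[0] = 0; for i ≠ 0, h[i] = 1 + Σ_k P[i][k]·h[k].
  h[1] = 1 + 1/8·h[1] + 3/8·h[2] + 1/8·h[3] + 1/8·h[4]
  h[2] = 1 + 1/4·h[1] + 1/4·h[2] + 1/4·h[3] + 1/8·h[4]
  h[3] = 1 + 1/8·h[1] + 1/4·h[2] + 1/4·h[3] + 1/8·h[4]
  h[4] = 1 + 1/4·h[1] + 1/8·h[2] + 1/4·h[3] + 1/8·h[4]
Solving the 4×4 linear system over states ≠ 0 gives exactly h = [0, 4096/879, 4544/879, 1344/293, 3976/879] (h[0] = 0 is the target).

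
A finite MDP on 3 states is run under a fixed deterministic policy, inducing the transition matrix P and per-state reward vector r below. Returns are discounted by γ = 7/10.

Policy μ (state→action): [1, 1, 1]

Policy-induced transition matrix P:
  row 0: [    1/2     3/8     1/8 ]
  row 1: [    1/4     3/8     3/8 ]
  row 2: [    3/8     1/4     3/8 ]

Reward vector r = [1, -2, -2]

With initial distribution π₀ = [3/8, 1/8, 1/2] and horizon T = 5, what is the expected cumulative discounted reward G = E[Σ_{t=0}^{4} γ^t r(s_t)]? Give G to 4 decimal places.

t=0: π = [0.3750, 0.1250, 0.5000], E[r] = -0.8750, γ^t·E[r] = -0.875000, running G = -0.875000
t=1: π = [0.4063, 0.3125, 0.2813], E[r] = -0.7813, γ^t·E[r] = -0.546875, running G = -1.421875
t=2: π = [0.3867, 0.3398, 0.2734], E[r] = -0.8398, γ^t·E[r] = -0.411523, running G = -1.833398
t=3: π = [0.3809, 0.3408, 0.2783], E[r] = -0.8574, γ^t·E[r] = -0.294096, running G = -2.127494
t=4: π = [0.3800, 0.3402, 0.2798], E[r] = -0.8600, γ^t·E[r] = -0.206482, running G = -2.333977

G = -2.3340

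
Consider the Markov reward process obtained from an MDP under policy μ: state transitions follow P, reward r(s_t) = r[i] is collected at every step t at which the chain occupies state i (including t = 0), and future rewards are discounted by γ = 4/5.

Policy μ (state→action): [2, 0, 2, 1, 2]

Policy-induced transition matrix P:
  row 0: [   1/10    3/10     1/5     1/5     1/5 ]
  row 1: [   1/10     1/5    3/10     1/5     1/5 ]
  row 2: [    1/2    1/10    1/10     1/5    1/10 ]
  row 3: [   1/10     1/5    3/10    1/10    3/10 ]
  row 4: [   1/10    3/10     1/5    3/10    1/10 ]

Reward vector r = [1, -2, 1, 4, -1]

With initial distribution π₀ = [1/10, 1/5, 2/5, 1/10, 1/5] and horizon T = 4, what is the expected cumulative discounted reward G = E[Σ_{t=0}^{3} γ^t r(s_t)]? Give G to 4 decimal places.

t=0: π = [0.1000, 0.2000, 0.4000, 0.1000, 0.2000], E[r] = 0.3000, γ^t·E[r] = 0.300000, running G = 0.300000
t=1: π = [0.2600, 0.1900, 0.1900, 0.2100, 0.1500], E[r] = 0.7600, γ^t·E[r] = 0.608000, running G = 0.908000
t=2: π = [0.1760, 0.2220, 0.2210, 0.1940, 0.1870], E[r] = 0.5420, γ^t·E[r] = 0.346880, running G = 1.254880
t=3: π = [0.1884, 0.2142, 0.2195, 0.1993, 0.1786], E[r] = 0.5981, γ^t·E[r] = 0.306227, running G = 1.561107

G = 1.5611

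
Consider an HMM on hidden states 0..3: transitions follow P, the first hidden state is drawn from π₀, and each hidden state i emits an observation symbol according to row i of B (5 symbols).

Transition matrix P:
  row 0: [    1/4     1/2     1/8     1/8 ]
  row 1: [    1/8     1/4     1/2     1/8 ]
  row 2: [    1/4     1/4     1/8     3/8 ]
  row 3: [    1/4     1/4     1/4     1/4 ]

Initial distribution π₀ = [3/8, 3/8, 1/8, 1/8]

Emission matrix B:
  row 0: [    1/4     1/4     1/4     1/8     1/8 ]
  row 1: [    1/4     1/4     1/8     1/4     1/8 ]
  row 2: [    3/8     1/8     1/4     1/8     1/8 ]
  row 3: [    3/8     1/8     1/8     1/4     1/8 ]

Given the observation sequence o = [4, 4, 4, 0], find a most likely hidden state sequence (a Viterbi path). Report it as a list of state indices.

t=0: δ = [4.688e-02, 4.688e-02, 1.562e-02, 1.562e-02]  (obs o_0=4)
t=1: δ = [1.465e-03, 2.930e-03, 2.930e-03, 7.324e-04]  ψ = [0, 0, 1, 0]  (obs o_1=4)
t=2: δ = [9.155e-05, 9.155e-05, 1.831e-04, 1.373e-04]  ψ = [2, 0, 1, 2]  (obs o_2=4)
t=3: δ = [1.144e-05, 1.144e-05, 1.717e-05, 2.575e-05]  ψ = [2, 0, 1, 2]  (obs o_3=0)
backtrack: best end state = 3; path = [0, 1, 2, 3]

path = [0, 1, 2, 3]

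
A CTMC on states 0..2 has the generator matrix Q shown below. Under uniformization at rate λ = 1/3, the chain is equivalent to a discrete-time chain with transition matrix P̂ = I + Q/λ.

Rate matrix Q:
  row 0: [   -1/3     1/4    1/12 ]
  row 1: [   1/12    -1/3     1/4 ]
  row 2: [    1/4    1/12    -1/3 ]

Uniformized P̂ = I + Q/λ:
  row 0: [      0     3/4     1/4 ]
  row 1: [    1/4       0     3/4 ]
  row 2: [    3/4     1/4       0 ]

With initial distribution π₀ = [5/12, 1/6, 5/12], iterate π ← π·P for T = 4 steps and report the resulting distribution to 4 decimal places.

π = [0.3102, 0.3639, 0.3258]

t=0: π = [0.4167, 0.1667, 0.4167]
t=1: π = [0.3542, 0.4167, 0.2292]
t=2: π = [0.2760, 0.3229, 0.4010]
t=3: π = [0.3815, 0.3073, 0.3112]
t=4: π = [0.3102, 0.3639, 0.3258]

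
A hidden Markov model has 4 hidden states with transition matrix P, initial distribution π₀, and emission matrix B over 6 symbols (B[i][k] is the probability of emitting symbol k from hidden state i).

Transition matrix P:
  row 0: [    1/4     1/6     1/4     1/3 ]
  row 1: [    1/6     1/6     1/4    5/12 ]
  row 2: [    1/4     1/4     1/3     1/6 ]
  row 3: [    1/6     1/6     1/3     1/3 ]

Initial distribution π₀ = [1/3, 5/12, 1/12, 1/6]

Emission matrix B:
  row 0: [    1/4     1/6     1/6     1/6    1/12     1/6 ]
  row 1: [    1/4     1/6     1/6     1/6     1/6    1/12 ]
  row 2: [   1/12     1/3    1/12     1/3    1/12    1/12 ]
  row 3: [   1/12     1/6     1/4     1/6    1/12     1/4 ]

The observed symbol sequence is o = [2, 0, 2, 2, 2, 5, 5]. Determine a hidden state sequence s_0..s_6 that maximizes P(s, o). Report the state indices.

path = [1, 1, 3, 3, 3, 3, 3]

t=0: δ = [5.556e-02, 6.944e-02, 6.944e-03, 4.167e-02]  (obs o_0=2)
t=1: δ = [3.472e-03, 2.894e-03, 1.447e-03, 2.411e-03]  ψ = [0, 1, 1, 1]  (obs o_1=0)
t=2: δ = [1.447e-04, 9.645e-05, 7.234e-05, 3.014e-04]  ψ = [0, 0, 0, 1]  (obs o_2=2)
t=3: δ = [8.372e-06, 8.372e-06, 8.372e-06, 2.512e-05]  ψ = [3, 3, 3, 3]  (obs o_3=2)
t=4: δ = [6.977e-07, 6.977e-07, 6.977e-07, 2.093e-06]  ψ = [3, 3, 3, 3]  (obs o_4=2)
t=5: δ = [5.814e-08, 2.907e-08, 5.814e-08, 1.744e-07]  ψ = [3, 3, 3, 3]  (obs o_5=5)
t=6: δ = [4.845e-09, 2.423e-09, 4.845e-09, 1.454e-08]  ψ = [3, 3, 3, 3]  (obs o_6=5)
backtrack: best end state = 3; path = [1, 1, 3, 3, 3, 3, 3]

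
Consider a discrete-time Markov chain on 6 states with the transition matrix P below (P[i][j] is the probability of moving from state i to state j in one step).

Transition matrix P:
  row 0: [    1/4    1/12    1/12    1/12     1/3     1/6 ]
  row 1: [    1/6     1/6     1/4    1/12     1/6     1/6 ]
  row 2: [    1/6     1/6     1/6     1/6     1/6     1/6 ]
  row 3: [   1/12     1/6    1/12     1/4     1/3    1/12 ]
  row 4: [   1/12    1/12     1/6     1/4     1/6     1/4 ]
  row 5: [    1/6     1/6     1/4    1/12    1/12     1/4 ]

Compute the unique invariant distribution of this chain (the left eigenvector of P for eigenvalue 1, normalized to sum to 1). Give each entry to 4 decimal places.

Balance equations π_j = Σ_i π_i·P[i][j]:
  π_0 = 1/4·π_0 + 1/6·π_1 + 1/6·π_2 + 1/12·π_3 + 1/12·π_4 + 1/6·π_5
  π_1 = 1/12·π_0 + 1/6·π_1 + 1/6·π_2 + 1/6·π_3 + 1/12·π_4 + 1/6·π_5
  π_2 = 1/12·π_0 + 1/4·π_1 + 1/6·π_2 + 1/12·π_3 + 1/6·π_4 + 1/4·π_5
  π_3 = 1/12·π_0 + 1/12·π_1 + 1/6·π_2 + 1/4·π_3 + 1/4·π_4 + 1/12·π_5
  π_4 = 1/3·π_0 + 1/6·π_1 + 1/6·π_2 + 1/3·π_3 + 1/6·π_4 + 1/12·π_5
  normalize: π_0 + π_1 + π_2 + π_3 + π_4 + π_5 = 1
Solving the linear system gives exactly π = [9442/63311, 8698/63311, 10641/63311, 9956/63311, 12804/63311, 11770/63311].

π = [0.1491, 0.1374, 0.1681, 0.1573, 0.2022, 0.1859]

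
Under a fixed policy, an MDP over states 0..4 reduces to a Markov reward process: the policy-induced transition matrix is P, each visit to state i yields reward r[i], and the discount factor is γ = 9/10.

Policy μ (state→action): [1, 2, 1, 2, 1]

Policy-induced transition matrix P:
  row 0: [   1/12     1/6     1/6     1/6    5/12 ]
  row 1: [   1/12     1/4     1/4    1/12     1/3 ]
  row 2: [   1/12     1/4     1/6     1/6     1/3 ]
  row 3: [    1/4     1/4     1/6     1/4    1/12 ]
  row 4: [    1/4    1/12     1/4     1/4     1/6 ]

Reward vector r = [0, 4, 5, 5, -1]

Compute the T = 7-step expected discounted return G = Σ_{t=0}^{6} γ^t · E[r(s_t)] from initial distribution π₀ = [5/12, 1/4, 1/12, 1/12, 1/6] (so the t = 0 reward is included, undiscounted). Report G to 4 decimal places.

t=0: π = [0.4167, 0.2500, 0.0833, 0.0833, 0.1667], E[r] = 1.6667, γ^t·E[r] = 1.666667, running G = 1.666667
t=1: π = [0.1250, 0.1875, 0.2014, 0.1667, 0.3194], E[r] = 2.2708, γ^t·E[r] = 2.043750, running G = 3.710417
t=2: π = [0.1644, 0.1863, 0.2089, 0.1916, 0.2488], E[r] = 2.4988, γ^t·E[r] = 2.024063, running G = 5.734479
t=3: π = [0.1567, 0.1948, 0.2029, 0.1878, 0.2577], E[r] = 2.4755, γ^t·E[r] = 1.804641, running G = 7.539120
t=4: π = [0.1576, 0.1940, 0.2044, 0.1876, 0.2565], E[r] = 2.4791, γ^t·E[r] = 1.626565, running G = 9.165685
t=5: π = [0.1573, 0.1941, 0.2042, 0.1875, 0.2568], E[r] = 2.4782, γ^t·E[r] = 1.463357, running G = 10.629042
t=6: π = [0.1574, 0.1941, 0.2042, 0.1875, 0.2568], E[r] = 2.4784, γ^t·E[r] = 1.317116, running G = 11.946158

G = 11.9462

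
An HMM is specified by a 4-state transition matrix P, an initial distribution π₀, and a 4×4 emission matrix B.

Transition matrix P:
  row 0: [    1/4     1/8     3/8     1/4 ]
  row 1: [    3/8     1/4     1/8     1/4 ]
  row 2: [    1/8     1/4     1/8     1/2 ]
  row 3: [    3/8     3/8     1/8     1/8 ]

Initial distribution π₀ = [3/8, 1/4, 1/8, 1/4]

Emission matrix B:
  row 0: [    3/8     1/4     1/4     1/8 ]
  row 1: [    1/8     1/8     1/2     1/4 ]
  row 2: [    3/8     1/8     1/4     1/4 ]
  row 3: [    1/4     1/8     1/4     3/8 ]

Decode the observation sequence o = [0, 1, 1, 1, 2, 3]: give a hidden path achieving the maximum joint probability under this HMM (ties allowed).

path = [0, 2, 3, 0, 2, 3]

t=0: δ = [1.406e-01, 3.125e-02, 4.688e-02, 6.250e-02]  (obs o_0=0)
t=1: δ = [8.789e-03, 2.930e-03, 6.592e-03, 4.395e-03]  ψ = [0, 3, 0, 0]  (obs o_1=1)
t=2: δ = [5.493e-04, 2.060e-04, 4.120e-04, 4.120e-04]  ψ = [0, 2, 0, 2]  (obs o_2=1)
t=3: δ = [3.862e-05, 1.931e-05, 2.575e-05, 2.575e-05]  ψ = [3, 3, 0, 2]  (obs o_3=1)
t=4: δ = [2.414e-06, 4.828e-06, 3.621e-06, 3.219e-06]  ψ = [0, 3, 0, 2]  (obs o_4=2)
t=5: δ = [2.263e-07, 3.017e-07, 2.263e-07, 6.789e-07]  ψ = [1, 1, 0, 2]  (obs o_5=3)
backtrack: best end state = 3; path = [0, 2, 3, 0, 2, 3]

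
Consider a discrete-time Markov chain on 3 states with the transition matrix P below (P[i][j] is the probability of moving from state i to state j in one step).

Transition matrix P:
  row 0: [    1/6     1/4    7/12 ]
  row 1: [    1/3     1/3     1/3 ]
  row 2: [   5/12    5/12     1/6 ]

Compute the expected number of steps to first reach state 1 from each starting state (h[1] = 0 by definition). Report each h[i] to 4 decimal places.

First-step conditioning: h[1] = 0; for i ≠ 1, h[i] = 1 + Σ_k P[i][k]·h[k].
  h[0] = 1 + 1/6·h[0] + 7/12·h[2]
  h[2] = 1 + 5/12·h[0] + 1/6·h[2]
Solving the 2×2 linear system over states ≠ 1 gives exactly h = [204/65, 0, 36/13] (h[1] = 0 is the target).

h = [3.1385, 0.0000, 2.7692]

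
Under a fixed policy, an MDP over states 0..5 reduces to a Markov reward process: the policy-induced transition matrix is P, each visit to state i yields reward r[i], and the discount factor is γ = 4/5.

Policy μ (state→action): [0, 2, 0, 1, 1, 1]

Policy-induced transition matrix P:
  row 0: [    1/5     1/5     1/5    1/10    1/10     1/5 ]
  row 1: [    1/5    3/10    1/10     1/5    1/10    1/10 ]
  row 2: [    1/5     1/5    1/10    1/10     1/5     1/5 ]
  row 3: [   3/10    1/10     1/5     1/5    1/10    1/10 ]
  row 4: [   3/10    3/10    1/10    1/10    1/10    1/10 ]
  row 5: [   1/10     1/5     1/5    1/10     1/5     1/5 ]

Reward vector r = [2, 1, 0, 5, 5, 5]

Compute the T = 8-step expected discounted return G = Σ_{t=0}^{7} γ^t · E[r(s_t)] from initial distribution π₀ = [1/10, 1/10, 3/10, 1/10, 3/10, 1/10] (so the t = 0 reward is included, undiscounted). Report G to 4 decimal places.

t=0: π = [0.1000, 0.1000, 0.3000, 0.1000, 0.3000, 0.1000], E[r] = 2.8000, γ^t·E[r] = 2.800000, running G = 2.800000
t=1: π = [0.2300, 0.2300, 0.1300, 0.1200, 0.1400, 0.1500], E[r] = 2.7400, γ^t·E[r] = 2.192000, running G = 4.992000
t=2: π = [0.2110, 0.2250, 0.1500, 0.1350, 0.1280, 0.1510], E[r] = 2.7170, γ^t·E[r] = 1.738880, running G = 6.730880
t=3: π = [0.2112, 0.2218, 0.1497, 0.1360, 0.1301, 0.1512], E[r] = 2.7307, γ^t·E[r] = 1.398118, running G = 8.128998
t=4: π = [0.2115, 0.2216, 0.1498, 0.1358, 0.1301, 0.1512], E[r] = 2.7300, γ^t·E[r] = 1.118196, running G = 9.247194
t=5: π = [0.2115, 0.2216, 0.1498, 0.1357, 0.1301, 0.1513], E[r] = 2.7300, γ^t·E[r] = 0.894567, running G = 10.141761
t=6: π = [0.2115, 0.2216, 0.1498, 0.1357, 0.1301, 0.1513], E[r] = 2.7300, γ^t·E[r] = 0.715656, running G = 10.857417
t=7: π = [0.2115, 0.2216, 0.1498, 0.1357, 0.1301, 0.1513], E[r] = 2.7300, γ^t·E[r] = 0.572525, running G = 11.429942

G = 11.4299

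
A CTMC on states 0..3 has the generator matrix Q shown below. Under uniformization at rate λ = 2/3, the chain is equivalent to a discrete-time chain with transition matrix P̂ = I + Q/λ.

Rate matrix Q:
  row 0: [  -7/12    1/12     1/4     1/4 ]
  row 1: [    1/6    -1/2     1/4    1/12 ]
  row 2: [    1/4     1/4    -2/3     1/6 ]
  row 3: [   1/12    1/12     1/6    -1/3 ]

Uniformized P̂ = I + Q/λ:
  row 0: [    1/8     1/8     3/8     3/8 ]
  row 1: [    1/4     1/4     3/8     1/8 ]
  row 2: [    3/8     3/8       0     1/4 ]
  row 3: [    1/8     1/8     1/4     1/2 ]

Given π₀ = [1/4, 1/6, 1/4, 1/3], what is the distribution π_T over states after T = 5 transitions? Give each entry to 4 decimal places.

t=0: π = [0.2500, 0.1667, 0.2500, 0.3333]
t=1: π = [0.2083, 0.2083, 0.2396, 0.3438]
t=2: π = [0.2109, 0.2109, 0.2422, 0.3359]
t=3: π = [0.2119, 0.2119, 0.2422, 0.3340]
t=4: π = [0.2120, 0.2120, 0.2424, 0.3335]
t=5: π = [0.2121, 0.2121, 0.2424, 0.3334]

π = [0.2121, 0.2121, 0.2424, 0.3334]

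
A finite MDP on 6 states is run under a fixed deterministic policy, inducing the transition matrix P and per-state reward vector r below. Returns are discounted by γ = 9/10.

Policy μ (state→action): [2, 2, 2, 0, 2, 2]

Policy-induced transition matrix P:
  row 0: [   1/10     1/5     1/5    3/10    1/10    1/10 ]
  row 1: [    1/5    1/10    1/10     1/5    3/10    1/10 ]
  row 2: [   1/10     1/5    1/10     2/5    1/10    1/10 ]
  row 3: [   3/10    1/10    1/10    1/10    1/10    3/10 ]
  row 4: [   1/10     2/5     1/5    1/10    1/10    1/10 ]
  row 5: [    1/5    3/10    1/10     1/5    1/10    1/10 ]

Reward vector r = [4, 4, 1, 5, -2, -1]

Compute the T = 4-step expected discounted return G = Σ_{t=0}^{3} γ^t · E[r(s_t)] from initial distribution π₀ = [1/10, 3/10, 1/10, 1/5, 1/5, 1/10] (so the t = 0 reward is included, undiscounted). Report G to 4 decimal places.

G = 7.6165

t=0: π = [0.1000, 0.3000, 0.1000, 0.2000, 0.2000, 0.1000], E[r] = 2.2000, γ^t·E[r] = 2.200000, running G = 2.200000
t=1: π = [0.1800, 0.2000, 0.1300, 0.1900, 0.1600, 0.1400], E[r] = 2.1400, γ^t·E[r] = 1.926000, running G = 4.126000
t=2: π = [0.1720, 0.2070, 0.1340, 0.2090, 0.1400, 0.1380], E[r] = 2.2770, γ^t·E[r] = 1.844370, running G = 5.970370
t=3: π = [0.1763, 0.2002, 0.1312, 0.2091, 0.1414, 0.1418], E[r] = 2.2581, γ^t·E[r] = 1.646155, running G = 7.616525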